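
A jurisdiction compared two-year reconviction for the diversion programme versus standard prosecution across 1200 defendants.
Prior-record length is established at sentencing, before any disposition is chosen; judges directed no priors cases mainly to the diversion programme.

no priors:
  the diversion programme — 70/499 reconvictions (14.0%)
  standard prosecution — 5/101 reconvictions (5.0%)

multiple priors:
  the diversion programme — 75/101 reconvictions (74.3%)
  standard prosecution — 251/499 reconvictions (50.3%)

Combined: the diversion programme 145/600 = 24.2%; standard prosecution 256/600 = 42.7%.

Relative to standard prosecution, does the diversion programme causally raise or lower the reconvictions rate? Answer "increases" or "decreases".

increases

Nothing the disposition does changes prior-record length; the imbalance is an allocation artefact. With prior-record length also predicting the outcome, the pooled figure is confounded, and the within-stratum comparison is the causal one.
Within each level — no priors: 14.0% vs 5.0%; multiple priors: 74.3% vs 50.3% — standard prosecution is lower every time.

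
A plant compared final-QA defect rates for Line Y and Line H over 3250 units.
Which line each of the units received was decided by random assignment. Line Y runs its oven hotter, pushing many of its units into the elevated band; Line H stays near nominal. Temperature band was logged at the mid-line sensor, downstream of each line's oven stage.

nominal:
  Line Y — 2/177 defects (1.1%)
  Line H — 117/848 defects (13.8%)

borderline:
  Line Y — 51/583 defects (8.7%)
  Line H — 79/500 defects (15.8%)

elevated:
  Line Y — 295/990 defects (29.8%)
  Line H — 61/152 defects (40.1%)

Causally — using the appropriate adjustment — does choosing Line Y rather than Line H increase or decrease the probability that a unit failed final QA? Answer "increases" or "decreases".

increases

Within every in-process temperature band level Line Y has the lower rate, yet pooled Line H does — Simpson's reversal.
In-process temperature band is downstream of the line. One should not condition on a consequence of treatment, so the overall rates are the right comparison.
Pooled: Line Y 19.9% vs Line H 17.1%; Line H is lower overall.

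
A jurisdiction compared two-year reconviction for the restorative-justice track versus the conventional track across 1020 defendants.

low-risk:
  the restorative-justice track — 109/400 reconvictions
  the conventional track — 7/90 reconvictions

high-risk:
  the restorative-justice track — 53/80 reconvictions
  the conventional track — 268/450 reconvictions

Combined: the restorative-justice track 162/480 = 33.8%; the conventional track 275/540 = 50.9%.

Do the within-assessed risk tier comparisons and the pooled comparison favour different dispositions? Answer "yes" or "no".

Within each assessed risk tier level (low-risk 27.3% vs 7.8%; high-risk 66.2% vs 59.6%), the conventional track has the lower rate every time. Pooled: 33.8% vs 50.9% — the restorative-justice track has the lower rate overall. The two comparisons disagree.

yes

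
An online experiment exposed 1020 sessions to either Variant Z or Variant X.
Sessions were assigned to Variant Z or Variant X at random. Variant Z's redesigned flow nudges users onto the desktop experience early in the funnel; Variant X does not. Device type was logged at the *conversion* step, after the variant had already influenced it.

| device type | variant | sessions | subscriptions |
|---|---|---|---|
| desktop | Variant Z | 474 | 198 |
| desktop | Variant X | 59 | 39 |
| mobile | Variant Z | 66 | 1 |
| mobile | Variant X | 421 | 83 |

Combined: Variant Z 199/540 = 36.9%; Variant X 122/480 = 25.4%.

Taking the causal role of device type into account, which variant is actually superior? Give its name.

Variant X is higher inside every device type stratum but Variant Z is higher in aggregate. Whether to stratify depends on how device type relates to the variant.
Device type is downstream of the variant. One should not condition on a consequence of treatment, so the overall rates are the right comparison.
Pooled: Variant Z 36.9% vs Variant X 25.4%; Variant Z is higher overall.

Variant Z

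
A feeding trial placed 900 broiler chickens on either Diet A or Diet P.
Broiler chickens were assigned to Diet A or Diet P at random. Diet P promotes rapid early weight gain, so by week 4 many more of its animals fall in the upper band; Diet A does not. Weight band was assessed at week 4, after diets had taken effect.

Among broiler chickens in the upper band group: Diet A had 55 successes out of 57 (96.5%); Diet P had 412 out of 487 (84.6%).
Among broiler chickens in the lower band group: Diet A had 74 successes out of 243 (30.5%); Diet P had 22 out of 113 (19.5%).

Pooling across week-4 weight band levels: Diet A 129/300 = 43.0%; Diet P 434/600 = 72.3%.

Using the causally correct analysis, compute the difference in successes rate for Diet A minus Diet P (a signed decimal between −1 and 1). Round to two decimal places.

-0.29

The stratified and pooled comparisons disagree (Diet A wins within each week-4 weight band; Diet P wins overall), so the answer turns on the causal role of week-4 weight band.
Week-4 weight band is recorded after the diet and is itself shifted by it — it sits on the causal path from diet to outcome. Conditioning on a mediator would strip out part of the effect we want; the pooled comparison gives the total causal effect.
The causal difference is the pooled difference: 0.430 − 0.723 = -0.293.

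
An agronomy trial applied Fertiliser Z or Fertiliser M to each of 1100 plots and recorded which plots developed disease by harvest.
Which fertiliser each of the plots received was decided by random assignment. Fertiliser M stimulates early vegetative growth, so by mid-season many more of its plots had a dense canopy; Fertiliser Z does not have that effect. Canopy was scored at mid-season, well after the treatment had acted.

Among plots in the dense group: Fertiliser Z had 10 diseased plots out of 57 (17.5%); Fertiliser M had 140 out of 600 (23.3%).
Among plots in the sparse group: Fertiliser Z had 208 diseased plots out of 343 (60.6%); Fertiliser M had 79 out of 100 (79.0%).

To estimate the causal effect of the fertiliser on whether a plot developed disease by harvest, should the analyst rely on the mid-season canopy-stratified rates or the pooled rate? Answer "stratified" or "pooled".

The stratified and pooled comparisons disagree (Fertiliser Z wins within each mid-season canopy; Fertiliser M wins overall), so the answer turns on the causal role of mid-season canopy.
Because the fertiliser influences mid-season canopy, mid-season canopy is a post-treatment mediator, not a confounder. Stratifying on it would bias the estimate; the causal effect is the crude pooled difference.
Pooled: Fertiliser Z 54.5% vs Fertiliser M 31.3%; Fertiliser M is lower overall.

pooled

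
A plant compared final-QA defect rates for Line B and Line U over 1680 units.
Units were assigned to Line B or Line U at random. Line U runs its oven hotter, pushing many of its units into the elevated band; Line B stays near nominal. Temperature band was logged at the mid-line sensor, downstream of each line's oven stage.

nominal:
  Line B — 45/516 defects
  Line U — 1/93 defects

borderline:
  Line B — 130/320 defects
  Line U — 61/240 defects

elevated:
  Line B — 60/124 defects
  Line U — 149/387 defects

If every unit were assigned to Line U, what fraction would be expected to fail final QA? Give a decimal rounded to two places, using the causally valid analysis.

0.29

The stratified and pooled comparisons disagree (Line U wins within each in-process temperature band; Line B wins overall), so the answer turns on the causal role of in-process temperature band.
Stratifying would compare lines among units the lines themselves sorted into in-process temperature band groups — a form of selection on an intermediate. The unconditioned pooled rates give the total causal effect.
So P(outcome | do(Line U)) is just the pooled rate for Line U: 211/720 = 0.293.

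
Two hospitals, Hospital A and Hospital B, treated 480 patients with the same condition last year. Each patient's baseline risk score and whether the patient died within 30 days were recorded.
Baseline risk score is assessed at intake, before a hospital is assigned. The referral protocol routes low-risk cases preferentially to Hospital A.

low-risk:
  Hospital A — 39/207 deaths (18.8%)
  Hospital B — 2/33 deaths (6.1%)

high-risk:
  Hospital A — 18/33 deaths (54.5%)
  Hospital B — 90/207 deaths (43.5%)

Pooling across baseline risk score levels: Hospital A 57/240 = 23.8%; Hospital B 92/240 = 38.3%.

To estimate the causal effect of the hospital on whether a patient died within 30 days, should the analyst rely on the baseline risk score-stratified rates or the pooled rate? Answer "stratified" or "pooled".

Since baseline risk score is a pre-existing factor (not a product of the hospital) and it affects the outcome on its own, it is a confounder. The stratified rates, not the pooled rate, identify the causal effect.
Within each level — low-risk: 18.8% vs 6.1%; high-risk: 54.5% vs 43.5% — Hospital B is lower every time.

stratified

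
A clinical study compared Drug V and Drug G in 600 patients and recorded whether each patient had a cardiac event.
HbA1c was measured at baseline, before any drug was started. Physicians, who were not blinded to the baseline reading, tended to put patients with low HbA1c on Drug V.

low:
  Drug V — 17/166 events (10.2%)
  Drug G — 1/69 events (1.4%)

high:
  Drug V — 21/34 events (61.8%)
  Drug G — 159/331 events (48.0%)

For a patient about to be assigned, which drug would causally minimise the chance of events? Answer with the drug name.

Here HbA1c is a common cause — it drives both which drug a case falls under and the outcome. The crude comparison mixes populations; the stratum-specific rates are the causally relevant ones.
Within each level — low: 10.2% vs 1.4%; high: 61.8% vs 48.0% — Drug G is lower every time.

Drug G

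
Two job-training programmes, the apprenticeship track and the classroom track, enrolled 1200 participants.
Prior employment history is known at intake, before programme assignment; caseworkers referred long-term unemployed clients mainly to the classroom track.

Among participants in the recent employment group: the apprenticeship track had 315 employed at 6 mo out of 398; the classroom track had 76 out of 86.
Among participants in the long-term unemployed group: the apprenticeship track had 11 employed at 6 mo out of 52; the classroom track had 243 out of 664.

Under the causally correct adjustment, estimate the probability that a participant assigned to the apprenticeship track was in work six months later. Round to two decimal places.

Prior employment history differs across programmes for reasons unrelated to any effect of the programme itself, and it separately predicts the outcome — a classic confounder. We must compare within prior employment history levels.
Standardising the apprenticeship track to the population prior employment history mix: 0.403·315/398 + 0.597·11/52 = 0.445.

0.45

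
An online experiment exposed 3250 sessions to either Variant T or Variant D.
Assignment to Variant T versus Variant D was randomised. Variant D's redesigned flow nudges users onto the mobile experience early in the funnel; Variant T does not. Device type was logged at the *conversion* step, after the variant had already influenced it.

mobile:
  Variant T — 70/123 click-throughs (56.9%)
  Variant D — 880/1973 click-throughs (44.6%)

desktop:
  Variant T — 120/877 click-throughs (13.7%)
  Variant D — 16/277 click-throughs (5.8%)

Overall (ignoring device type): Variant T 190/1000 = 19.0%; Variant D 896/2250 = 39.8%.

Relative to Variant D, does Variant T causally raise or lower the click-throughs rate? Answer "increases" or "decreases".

decreases

Variant T is higher inside every device type stratum but Variant D is higher in aggregate. Whether to stratify depends on how device type relates to the variant.
Device type is recorded after the variant and is itself shifted by it — it sits on the causal path from variant to outcome. Conditioning on a mediator would strip out part of the effect we want; the pooled comparison gives the total causal effect.
Pooled: Variant T 19.0% vs Variant D 39.8%; Variant D is higher overall.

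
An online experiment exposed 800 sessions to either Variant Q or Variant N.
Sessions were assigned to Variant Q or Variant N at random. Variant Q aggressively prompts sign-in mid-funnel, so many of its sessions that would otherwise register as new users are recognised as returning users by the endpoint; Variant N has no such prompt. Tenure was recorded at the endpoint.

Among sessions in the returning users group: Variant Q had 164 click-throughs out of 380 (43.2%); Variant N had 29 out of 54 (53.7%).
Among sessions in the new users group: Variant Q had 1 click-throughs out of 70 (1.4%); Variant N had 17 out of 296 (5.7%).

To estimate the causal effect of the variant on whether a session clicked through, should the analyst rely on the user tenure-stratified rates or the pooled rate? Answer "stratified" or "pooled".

User tenure here is a post-treatment variable shaped by the variant; conditioning on it would introduce bias rather than remove it. The overall comparison is the causal one.
Pooled: Variant Q 36.7% vs Variant N 13.1%; Variant Q is higher overall.

pooled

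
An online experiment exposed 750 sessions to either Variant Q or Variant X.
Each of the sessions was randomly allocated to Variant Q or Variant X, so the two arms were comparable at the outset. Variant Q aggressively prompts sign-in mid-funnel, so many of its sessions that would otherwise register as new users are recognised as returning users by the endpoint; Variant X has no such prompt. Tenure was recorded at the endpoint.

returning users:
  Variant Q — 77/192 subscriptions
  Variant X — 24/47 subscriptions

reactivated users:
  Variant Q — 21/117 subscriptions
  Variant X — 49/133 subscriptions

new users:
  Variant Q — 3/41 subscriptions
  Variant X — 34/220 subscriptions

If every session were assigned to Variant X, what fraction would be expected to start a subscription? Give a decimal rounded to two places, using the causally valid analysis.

Variant X is higher inside every user tenure stratum but Variant Q is higher in aggregate. Whether to stratify depends on how user tenure relates to the variant.
User tenure here is a post-treatment variable shaped by the variant; conditioning on it would introduce bias rather than remove it. The overall comparison is the causal one.
So P(outcome | do(Variant X)) is just the pooled rate for Variant X: 107/400 = 0.268.

0.27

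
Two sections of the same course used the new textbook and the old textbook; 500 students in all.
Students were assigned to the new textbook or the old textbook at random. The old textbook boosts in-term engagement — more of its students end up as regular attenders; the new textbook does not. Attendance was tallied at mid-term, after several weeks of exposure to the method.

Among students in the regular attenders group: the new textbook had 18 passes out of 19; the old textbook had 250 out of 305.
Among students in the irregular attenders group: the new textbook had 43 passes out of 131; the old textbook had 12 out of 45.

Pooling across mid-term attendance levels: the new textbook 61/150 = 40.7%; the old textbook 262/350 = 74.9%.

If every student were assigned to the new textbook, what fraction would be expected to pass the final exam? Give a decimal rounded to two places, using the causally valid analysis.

The mid-term attendance-specific comparison favours the new textbook throughout, but the pooled figures favour the old textbook. The question is whether to condition on mid-term attendance.
The distribution of mid-term attendance is itself part of what the teaching method does — it is an intermediate outcome. Holding it fixed would remove that part of the effect; the total effect is the pooled difference.
So P(outcome | do(the new textbook)) is just the pooled rate for the new textbook: 61/150 = 0.407.

0.41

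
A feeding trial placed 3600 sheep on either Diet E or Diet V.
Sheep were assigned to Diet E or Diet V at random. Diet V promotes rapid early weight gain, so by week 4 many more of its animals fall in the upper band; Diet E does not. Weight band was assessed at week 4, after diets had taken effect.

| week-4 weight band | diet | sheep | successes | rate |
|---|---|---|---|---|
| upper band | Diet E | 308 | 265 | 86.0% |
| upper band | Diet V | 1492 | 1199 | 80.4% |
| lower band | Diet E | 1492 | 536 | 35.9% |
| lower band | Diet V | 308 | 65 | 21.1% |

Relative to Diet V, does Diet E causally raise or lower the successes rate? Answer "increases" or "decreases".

Stratifying would compare diets among sheep the diets themselves sorted into week-4 weight band groups — a form of selection on an intermediate. The unconditioned pooled rates give the total causal effect.
Pooled: Diet E 44.5% vs Diet V 70.2%; Diet V is higher overall.

decreases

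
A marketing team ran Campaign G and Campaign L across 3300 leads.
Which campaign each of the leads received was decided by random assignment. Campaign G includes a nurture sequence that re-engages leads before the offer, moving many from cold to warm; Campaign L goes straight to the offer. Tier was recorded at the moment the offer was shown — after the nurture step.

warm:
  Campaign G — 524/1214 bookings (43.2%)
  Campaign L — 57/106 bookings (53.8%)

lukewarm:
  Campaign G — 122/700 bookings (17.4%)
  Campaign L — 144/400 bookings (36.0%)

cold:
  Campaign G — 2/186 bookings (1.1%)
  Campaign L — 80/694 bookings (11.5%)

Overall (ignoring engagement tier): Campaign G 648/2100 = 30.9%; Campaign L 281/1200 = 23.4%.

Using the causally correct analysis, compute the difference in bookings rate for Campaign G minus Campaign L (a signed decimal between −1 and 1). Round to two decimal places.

The distribution of engagement tier is itself part of what the campaign does — it is an intermediate outcome. Holding it fixed would remove that part of the effect; the total effect is the pooled difference.
The causal difference is the pooled difference: 0.309 − 0.234 = +0.074.

+0.07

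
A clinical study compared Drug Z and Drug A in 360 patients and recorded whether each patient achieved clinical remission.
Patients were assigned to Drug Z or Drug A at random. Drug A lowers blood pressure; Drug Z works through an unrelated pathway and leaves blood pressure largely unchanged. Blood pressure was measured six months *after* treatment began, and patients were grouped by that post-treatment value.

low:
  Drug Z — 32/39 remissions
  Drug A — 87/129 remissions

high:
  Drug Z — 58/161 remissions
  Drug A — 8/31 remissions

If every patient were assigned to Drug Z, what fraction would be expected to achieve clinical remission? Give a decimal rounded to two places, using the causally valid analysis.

The stratified and pooled comparisons disagree (Drug Z wins within each blood pressure; Drug A wins overall), so the answer turns on the causal role of blood pressure.
Stratifying would compare drugs among patients the drugs themselves sorted into blood pressure groups — a form of selection on an intermediate. The unconditioned pooled rates give the total causal effect.
So P(outcome | do(Drug Z)) is just the pooled rate for Drug Z: 90/200 = 0.450.

0.45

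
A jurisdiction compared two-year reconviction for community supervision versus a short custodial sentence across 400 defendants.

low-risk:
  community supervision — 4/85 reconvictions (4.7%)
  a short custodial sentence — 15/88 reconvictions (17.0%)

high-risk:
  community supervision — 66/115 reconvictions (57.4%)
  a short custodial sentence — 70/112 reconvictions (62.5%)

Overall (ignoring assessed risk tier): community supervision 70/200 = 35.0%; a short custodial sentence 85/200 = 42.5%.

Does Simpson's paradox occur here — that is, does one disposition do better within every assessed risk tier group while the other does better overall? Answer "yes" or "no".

no

Within each assessed risk tier level (low-risk 4.7% vs 17.0%; high-risk 57.4% vs 62.5%), community supervision has the lower rate every time. Pooled: 35.0% vs 42.5% — community supervision has the lower rate overall. They agree.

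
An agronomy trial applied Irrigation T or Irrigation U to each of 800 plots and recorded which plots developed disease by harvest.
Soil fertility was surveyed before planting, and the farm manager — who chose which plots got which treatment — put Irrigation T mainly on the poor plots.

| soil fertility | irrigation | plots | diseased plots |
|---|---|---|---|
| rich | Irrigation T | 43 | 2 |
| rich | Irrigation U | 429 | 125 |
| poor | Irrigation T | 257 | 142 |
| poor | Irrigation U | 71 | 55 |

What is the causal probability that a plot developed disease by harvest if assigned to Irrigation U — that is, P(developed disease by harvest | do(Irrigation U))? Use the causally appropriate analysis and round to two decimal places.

Nothing the irrigation does changes soil fertility; the imbalance is an allocation artefact. With soil fertility also predicting the outcome, the pooled figure is confounded, and the within-stratum comparison is the causal one.
Standardising Irrigation U to the population soil fertility mix: 0.590·125/429 + 0.410·55/71 = 0.490.

0.49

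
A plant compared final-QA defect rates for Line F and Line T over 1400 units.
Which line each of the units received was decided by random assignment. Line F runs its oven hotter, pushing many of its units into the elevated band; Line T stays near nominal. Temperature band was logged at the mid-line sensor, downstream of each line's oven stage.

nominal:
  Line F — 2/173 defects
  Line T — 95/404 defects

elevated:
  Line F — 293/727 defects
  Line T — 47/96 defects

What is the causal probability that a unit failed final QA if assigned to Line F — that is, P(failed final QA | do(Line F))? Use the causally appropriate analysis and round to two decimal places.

The stratified and pooled comparisons disagree (Line F wins within each in-process temperature band; Line T wins overall), so the answer turns on the causal role of in-process temperature band.
Because the line influences in-process temperature band, in-process temperature band is a post-treatment mediator, not a confounder. Stratifying on it would bias the estimate; the causal effect is the crude pooled difference.
So P(outcome | do(Line F)) is just the pooled rate for Line F: 295/900 = 0.328.

0.33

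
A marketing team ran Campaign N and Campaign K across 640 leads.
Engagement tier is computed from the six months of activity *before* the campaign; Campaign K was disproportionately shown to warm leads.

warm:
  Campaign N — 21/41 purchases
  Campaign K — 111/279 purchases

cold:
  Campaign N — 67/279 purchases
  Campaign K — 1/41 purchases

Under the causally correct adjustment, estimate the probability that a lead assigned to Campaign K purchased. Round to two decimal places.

0.21

The engagement tier-specific comparison favours Campaign N throughout, but the pooled figures favour Campaign K. The question is whether to condition on engagement tier.
Here engagement tier is a common cause — it drives both which campaign a case falls under and the outcome. The crude comparison mixes populations; the stratum-specific rates are the causally relevant ones.
Standardising Campaign K to the population engagement tier mix: 0.500·111/279 + 0.500·1/41 = 0.211.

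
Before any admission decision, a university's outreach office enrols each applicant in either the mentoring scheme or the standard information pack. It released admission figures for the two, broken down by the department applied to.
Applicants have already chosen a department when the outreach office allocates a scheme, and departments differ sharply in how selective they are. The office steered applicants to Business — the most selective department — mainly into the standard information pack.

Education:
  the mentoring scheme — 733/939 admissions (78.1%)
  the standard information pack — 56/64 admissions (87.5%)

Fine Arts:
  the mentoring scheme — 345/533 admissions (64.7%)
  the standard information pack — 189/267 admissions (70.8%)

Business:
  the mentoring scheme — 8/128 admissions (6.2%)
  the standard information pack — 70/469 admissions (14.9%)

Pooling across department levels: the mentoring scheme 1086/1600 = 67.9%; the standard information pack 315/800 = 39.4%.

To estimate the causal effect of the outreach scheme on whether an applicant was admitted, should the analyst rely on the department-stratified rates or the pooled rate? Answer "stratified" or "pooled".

stratified

The imbalance in department arose from how applicants were allocated, not from anything the outreach scheme did; and department independently affects the outcome. The pooled gap is confounded — condition on department.
Within each level — Education: 78.1% vs 87.5%; Fine Arts: 64.7% vs 70.8%; Business: 6.2% vs 14.9% — the standard information pack is higher every time.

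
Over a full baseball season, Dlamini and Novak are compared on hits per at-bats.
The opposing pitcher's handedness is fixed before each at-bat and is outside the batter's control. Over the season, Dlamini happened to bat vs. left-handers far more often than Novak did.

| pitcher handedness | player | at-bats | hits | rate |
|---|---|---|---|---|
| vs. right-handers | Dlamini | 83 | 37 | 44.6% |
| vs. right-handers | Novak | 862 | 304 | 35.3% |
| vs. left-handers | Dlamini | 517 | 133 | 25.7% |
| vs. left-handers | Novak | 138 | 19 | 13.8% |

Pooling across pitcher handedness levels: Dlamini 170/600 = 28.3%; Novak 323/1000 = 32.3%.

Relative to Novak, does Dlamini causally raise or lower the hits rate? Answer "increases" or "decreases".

increases

The pitcher handedness-specific comparison favours Dlamini throughout, but the pooled figures favour Novak. The question is whether to condition on pitcher handedness.
Here pitcher handedness is a common cause — it drives both which player a case falls under and the outcome. The crude comparison mixes populations; the stratum-specific rates are the causally relevant ones.
Within each level — vs. right-handers: 44.6% vs 35.3%; vs. left-handers: 25.7% vs 13.8% — Dlamini is higher every time.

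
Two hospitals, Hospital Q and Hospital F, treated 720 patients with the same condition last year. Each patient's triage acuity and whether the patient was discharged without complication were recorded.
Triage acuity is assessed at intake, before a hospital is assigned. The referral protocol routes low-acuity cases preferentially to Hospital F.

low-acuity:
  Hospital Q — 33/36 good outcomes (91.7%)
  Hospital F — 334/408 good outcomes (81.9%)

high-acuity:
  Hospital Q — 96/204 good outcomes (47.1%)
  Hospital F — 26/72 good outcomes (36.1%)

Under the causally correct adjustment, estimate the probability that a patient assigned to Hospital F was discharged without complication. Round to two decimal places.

Triage acuity differs across hospitals for reasons unrelated to any effect of the hospital itself, and it separately predicts the outcome — a classic confounder. We must compare within triage acuity levels.
Standardising Hospital F to the population triage acuity mix: 0.617·334/408 + 0.383·26/72 = 0.643.

0.64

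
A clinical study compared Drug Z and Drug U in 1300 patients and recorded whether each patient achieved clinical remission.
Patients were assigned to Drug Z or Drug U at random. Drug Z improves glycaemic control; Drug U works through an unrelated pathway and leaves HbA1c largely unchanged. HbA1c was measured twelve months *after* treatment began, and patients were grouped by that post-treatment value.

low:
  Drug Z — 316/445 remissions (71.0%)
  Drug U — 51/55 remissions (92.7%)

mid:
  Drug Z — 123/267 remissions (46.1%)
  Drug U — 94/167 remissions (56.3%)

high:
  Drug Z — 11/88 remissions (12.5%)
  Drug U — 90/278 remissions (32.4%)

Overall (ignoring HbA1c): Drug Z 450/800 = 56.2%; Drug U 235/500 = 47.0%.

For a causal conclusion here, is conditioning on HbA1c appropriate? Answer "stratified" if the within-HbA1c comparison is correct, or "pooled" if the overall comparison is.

pooled

Drug U is higher inside every HbA1c stratum but Drug Z is higher in aggregate. Whether to stratify depends on how HbA1c relates to the drug.
The distribution of HbA1c is itself part of what the drug does — it is an intermediate outcome. Holding it fixed would remove that part of the effect; the total effect is the pooled difference.
Pooled: Drug Z 56.2% vs Drug U 47.0%; Drug Z is higher overall.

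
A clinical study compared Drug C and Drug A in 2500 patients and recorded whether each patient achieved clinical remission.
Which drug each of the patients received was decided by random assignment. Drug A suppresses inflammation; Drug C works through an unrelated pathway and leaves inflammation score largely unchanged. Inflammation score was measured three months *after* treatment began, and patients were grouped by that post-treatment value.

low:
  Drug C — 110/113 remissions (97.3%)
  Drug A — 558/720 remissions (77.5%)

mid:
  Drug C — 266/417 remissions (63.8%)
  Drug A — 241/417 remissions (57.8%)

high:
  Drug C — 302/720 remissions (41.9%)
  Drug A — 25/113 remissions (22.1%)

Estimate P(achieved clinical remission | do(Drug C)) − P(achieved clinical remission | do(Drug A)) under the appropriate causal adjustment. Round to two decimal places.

-0.12

Drug C is higher inside every inflammation score stratum but Drug A is higher in aggregate. Whether to stratify depends on how inflammation score relates to the drug.
Inflammation score is recorded after the drug and is itself shifted by it — it sits on the causal path from drug to outcome. Conditioning on a mediator would strip out part of the effect we want; the pooled comparison gives the total causal effect.
The causal difference is the pooled difference: 0.542 − 0.659 = -0.117.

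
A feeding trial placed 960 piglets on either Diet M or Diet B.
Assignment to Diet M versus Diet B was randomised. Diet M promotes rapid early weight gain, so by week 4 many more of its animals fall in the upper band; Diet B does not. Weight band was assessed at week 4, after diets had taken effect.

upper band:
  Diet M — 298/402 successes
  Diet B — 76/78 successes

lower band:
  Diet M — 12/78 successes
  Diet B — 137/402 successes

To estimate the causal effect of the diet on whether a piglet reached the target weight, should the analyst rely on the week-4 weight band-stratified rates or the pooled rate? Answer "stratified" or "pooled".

Week-4 weight band is recorded after the diet and is itself shifted by it — it sits on the causal path from diet to outcome. Conditioning on a mediator would strip out part of the effect we want; the pooled comparison gives the total causal effect.
Pooled: Diet M 64.6% vs Diet B 44.4%; Diet M is higher overall.

pooled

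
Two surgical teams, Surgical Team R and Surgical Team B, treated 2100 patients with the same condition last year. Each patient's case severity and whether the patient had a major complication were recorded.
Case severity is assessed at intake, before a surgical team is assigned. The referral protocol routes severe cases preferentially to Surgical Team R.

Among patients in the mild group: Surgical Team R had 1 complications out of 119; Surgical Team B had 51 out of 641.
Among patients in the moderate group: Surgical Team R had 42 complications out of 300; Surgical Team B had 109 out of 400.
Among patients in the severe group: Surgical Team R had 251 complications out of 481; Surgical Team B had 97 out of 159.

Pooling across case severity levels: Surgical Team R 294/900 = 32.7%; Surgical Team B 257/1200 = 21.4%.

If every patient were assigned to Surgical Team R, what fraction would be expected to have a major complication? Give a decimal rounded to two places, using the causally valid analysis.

The imbalance in case severity arose from how patients were allocated, not from anything the surgical team did; and case severity independently affects the outcome. The pooled gap is confounded — condition on case severity.
Standardising Surgical Team R to the population case severity mix: 0.362·1/119 + 0.333·42/300 + 0.305·251/481 = 0.209.

0.21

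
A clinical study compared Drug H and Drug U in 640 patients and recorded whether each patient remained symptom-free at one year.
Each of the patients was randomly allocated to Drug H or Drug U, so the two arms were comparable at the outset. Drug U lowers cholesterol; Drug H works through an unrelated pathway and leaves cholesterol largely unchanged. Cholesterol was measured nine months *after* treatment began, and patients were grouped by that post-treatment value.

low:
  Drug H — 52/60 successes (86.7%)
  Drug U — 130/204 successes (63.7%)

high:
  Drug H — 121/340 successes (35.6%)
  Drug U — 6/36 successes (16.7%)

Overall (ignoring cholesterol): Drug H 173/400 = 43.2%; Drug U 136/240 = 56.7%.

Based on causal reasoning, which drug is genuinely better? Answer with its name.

Cholesterol is downstream of the drug. One should not condition on a consequence of treatment, so the overall rates are the right comparison.
Pooled: Drug H 43.2% vs Drug U 56.7%; Drug U is higher overall.

Drug U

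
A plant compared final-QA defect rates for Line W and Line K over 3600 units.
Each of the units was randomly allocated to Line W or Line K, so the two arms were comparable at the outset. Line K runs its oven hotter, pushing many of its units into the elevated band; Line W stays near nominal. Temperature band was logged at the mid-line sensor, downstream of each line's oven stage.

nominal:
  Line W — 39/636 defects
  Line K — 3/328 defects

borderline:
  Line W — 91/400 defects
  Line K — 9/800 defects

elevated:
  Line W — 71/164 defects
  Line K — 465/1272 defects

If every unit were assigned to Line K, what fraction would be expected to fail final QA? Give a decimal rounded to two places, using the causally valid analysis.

The stratified and pooled comparisons disagree (Line K wins within each in-process temperature band; Line W wins overall), so the answer turns on the causal role of in-process temperature band.
In-process temperature band is recorded after the line and is itself shifted by it — it sits on the causal path from line to outcome. Conditioning on a mediator would strip out part of the effect we want; the pooled comparison gives the total causal effect.
So P(outcome | do(Line K)) is just the pooled rate for Line K: 477/2400 = 0.199.

0.20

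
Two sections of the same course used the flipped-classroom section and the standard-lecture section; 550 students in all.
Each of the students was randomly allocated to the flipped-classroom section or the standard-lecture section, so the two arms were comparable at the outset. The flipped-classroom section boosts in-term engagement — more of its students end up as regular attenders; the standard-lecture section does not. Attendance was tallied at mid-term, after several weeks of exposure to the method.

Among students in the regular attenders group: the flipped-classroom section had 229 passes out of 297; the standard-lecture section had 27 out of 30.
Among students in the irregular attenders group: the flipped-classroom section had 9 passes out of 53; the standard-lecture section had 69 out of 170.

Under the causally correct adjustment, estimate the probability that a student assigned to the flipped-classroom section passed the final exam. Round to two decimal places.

0.68

Mid-term attendance is downstream of the teaching method. One should not condition on a consequence of treatment, so the overall rates are the right comparison.
So P(outcome | do(the flipped-classroom section)) is just the pooled rate for the flipped-classroom section: 238/350 = 0.680.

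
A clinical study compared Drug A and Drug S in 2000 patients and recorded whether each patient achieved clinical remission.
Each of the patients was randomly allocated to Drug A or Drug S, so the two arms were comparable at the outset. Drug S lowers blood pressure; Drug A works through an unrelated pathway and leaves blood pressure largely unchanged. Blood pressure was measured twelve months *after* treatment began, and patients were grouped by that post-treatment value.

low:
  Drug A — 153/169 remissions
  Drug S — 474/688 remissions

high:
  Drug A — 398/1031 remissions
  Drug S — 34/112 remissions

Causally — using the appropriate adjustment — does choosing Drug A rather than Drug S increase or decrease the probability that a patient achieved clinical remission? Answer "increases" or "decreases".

decreases

Stratifying would compare drugs among patients the drugs themselves sorted into blood pressure groups — a form of selection on an intermediate. The unconditioned pooled rates give the total causal effect.
Pooled: Drug A 45.9% vs Drug S 63.5%; Drug S is higher overall.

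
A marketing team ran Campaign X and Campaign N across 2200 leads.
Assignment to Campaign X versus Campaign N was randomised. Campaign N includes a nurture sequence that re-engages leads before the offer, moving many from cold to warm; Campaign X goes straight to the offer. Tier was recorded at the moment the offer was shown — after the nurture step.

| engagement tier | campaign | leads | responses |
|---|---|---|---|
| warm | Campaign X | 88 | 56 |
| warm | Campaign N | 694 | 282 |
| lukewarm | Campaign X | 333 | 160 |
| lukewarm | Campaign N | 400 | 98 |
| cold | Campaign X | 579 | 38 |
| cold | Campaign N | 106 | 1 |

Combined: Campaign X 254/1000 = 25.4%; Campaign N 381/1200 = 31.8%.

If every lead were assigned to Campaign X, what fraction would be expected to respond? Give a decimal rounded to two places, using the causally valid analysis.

0.25

Because the campaign influences engagement tier, engagement tier is a post-treatment mediator, not a confounder. Stratifying on it would bias the estimate; the causal effect is the crude pooled difference.
So P(outcome | do(Campaign X)) is just the pooled rate for Campaign X: 254/1000 = 0.254.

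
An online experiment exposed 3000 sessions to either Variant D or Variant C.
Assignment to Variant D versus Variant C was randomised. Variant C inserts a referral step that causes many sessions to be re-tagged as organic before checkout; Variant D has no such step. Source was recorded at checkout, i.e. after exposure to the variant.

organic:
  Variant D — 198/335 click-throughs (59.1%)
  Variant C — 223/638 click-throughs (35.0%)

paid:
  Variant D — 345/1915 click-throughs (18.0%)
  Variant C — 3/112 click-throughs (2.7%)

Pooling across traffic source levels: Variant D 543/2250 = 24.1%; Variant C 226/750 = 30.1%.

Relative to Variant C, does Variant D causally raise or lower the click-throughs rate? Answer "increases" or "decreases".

decreases

The distribution of traffic source is itself part of what the variant does — it is an intermediate outcome. Holding it fixed would remove that part of the effect; the total effect is the pooled difference.
Pooled: Variant D 24.1% vs Variant C 30.1%; Variant C is higher overall.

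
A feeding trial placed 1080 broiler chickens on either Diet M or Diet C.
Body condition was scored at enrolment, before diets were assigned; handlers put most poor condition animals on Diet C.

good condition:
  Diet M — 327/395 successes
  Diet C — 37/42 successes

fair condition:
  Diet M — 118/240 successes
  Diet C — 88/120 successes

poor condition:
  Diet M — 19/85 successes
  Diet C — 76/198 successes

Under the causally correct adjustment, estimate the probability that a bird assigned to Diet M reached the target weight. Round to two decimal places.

Starting body condition satisfies the back-door criterion: it is not a descendant of the diet, and it blocks the spurious path from diet to outcome. Adjusting for it (i.e., using the within-starting body condition rates) gives the causal effect.
Standardising Diet M to the population starting body condition mix: 0.405·327/395 + 0.333·118/240 + 0.262·19/85 = 0.557.

0.56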